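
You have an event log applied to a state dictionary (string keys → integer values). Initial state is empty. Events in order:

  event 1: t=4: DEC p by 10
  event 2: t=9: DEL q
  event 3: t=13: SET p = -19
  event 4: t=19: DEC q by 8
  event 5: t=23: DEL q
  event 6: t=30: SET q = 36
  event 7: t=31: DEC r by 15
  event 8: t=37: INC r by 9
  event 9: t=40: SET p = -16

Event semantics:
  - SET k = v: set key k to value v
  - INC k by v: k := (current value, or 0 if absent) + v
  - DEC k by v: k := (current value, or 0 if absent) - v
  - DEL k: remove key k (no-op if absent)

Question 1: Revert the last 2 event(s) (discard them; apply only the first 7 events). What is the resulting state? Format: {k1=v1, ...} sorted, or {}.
Answer: {p=-19, q=36, r=-15}

Derivation:
Keep first 7 events (discard last 2):
  after event 1 (t=4: DEC p by 10): {p=-10}
  after event 2 (t=9: DEL q): {p=-10}
  after event 3 (t=13: SET p = -19): {p=-19}
  after event 4 (t=19: DEC q by 8): {p=-19, q=-8}
  after event 5 (t=23: DEL q): {p=-19}
  after event 6 (t=30: SET q = 36): {p=-19, q=36}
  after event 7 (t=31: DEC r by 15): {p=-19, q=36, r=-15}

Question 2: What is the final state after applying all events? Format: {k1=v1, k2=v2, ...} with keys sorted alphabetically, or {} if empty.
  after event 1 (t=4: DEC p by 10): {p=-10}
  after event 2 (t=9: DEL q): {p=-10}
  after event 3 (t=13: SET p = -19): {p=-19}
  after event 4 (t=19: DEC q by 8): {p=-19, q=-8}
  after event 5 (t=23: DEL q): {p=-19}
  after event 6 (t=30: SET q = 36): {p=-19, q=36}
  after event 7 (t=31: DEC r by 15): {p=-19, q=36, r=-15}
  after event 8 (t=37: INC r by 9): {p=-19, q=36, r=-6}
  after event 9 (t=40: SET p = -16): {p=-16, q=36, r=-6}

Answer: {p=-16, q=36, r=-6}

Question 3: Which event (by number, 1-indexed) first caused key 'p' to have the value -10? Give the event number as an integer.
Answer: 1

Derivation:
Looking for first event where p becomes -10:
  event 1: p (absent) -> -10  <-- first match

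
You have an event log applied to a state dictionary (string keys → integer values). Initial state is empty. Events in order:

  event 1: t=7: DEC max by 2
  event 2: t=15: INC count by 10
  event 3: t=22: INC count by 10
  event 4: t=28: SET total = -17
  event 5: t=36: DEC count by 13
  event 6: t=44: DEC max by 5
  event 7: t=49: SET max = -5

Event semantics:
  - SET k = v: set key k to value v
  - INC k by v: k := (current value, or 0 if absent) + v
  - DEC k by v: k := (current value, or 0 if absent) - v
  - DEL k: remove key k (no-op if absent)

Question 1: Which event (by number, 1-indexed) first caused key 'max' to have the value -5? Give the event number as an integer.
Looking for first event where max becomes -5:
  event 1: max = -2
  event 2: max = -2
  event 3: max = -2
  event 4: max = -2
  event 5: max = -2
  event 6: max = -7
  event 7: max -7 -> -5  <-- first match

Answer: 7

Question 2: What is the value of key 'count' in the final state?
Track key 'count' through all 7 events:
  event 1 (t=7: DEC max by 2): count unchanged
  event 2 (t=15: INC count by 10): count (absent) -> 10
  event 3 (t=22: INC count by 10): count 10 -> 20
  event 4 (t=28: SET total = -17): count unchanged
  event 5 (t=36: DEC count by 13): count 20 -> 7
  event 6 (t=44: DEC max by 5): count unchanged
  event 7 (t=49: SET max = -5): count unchanged
Final: count = 7

Answer: 7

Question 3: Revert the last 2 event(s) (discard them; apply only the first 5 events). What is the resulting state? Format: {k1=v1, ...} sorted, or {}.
Answer: {count=7, max=-2, total=-17}

Derivation:
Keep first 5 events (discard last 2):
  after event 1 (t=7: DEC max by 2): {max=-2}
  after event 2 (t=15: INC count by 10): {count=10, max=-2}
  after event 3 (t=22: INC count by 10): {count=20, max=-2}
  after event 4 (t=28: SET total = -17): {count=20, max=-2, total=-17}
  after event 5 (t=36: DEC count by 13): {count=7, max=-2, total=-17}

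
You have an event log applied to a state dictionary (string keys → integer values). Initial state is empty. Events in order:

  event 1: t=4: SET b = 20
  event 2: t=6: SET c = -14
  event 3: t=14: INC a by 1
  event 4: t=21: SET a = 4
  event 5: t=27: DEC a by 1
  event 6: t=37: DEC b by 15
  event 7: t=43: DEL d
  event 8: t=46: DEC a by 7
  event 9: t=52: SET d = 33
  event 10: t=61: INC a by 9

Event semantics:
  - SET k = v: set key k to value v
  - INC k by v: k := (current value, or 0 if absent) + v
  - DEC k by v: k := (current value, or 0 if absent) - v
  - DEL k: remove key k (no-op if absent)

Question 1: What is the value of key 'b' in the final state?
Track key 'b' through all 10 events:
  event 1 (t=4: SET b = 20): b (absent) -> 20
  event 2 (t=6: SET c = -14): b unchanged
  event 3 (t=14: INC a by 1): b unchanged
  event 4 (t=21: SET a = 4): b unchanged
  event 5 (t=27: DEC a by 1): b unchanged
  event 6 (t=37: DEC b by 15): b 20 -> 5
  event 7 (t=43: DEL d): b unchanged
  event 8 (t=46: DEC a by 7): b unchanged
  event 9 (t=52: SET d = 33): b unchanged
  event 10 (t=61: INC a by 9): b unchanged
Final: b = 5

Answer: 5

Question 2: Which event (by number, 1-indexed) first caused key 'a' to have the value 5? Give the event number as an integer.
Looking for first event where a becomes 5:
  event 3: a = 1
  event 4: a = 4
  event 5: a = 3
  event 6: a = 3
  event 7: a = 3
  event 8: a = -4
  event 9: a = -4
  event 10: a -4 -> 5  <-- first match

Answer: 10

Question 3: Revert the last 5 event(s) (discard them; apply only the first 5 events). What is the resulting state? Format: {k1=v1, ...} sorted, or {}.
Keep first 5 events (discard last 5):
  after event 1 (t=4: SET b = 20): {b=20}
  after event 2 (t=6: SET c = -14): {b=20, c=-14}
  after event 3 (t=14: INC a by 1): {a=1, b=20, c=-14}
  after event 4 (t=21: SET a = 4): {a=4, b=20, c=-14}
  after event 5 (t=27: DEC a by 1): {a=3, b=20, c=-14}

Answer: {a=3, b=20, c=-14}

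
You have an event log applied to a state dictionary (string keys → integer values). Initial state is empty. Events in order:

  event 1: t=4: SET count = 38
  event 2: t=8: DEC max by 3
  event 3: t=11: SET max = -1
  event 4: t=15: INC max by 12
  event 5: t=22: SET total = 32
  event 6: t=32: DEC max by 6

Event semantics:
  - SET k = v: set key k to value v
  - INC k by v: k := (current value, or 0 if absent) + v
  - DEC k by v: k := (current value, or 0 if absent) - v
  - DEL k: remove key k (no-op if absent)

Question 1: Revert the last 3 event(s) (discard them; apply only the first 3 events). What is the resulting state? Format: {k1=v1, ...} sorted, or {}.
Answer: {count=38, max=-1}

Derivation:
Keep first 3 events (discard last 3):
  after event 1 (t=4: SET count = 38): {count=38}
  after event 2 (t=8: DEC max by 3): {count=38, max=-3}
  after event 3 (t=11: SET max = -1): {count=38, max=-1}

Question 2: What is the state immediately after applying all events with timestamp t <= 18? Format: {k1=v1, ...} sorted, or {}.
Apply events with t <= 18 (4 events):
  after event 1 (t=4: SET count = 38): {count=38}
  after event 2 (t=8: DEC max by 3): {count=38, max=-3}
  after event 3 (t=11: SET max = -1): {count=38, max=-1}
  after event 4 (t=15: INC max by 12): {count=38, max=11}

Answer: {count=38, max=11}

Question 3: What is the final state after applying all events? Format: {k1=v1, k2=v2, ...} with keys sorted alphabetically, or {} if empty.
Answer: {count=38, max=5, total=32}

Derivation:
  after event 1 (t=4: SET count = 38): {count=38}
  after event 2 (t=8: DEC max by 3): {count=38, max=-3}
  after event 3 (t=11: SET max = -1): {count=38, max=-1}
  after event 4 (t=15: INC max by 12): {count=38, max=11}
  after event 5 (t=22: SET total = 32): {count=38, max=11, total=32}
  after event 6 (t=32: DEC max by 6): {count=38, max=5, total=32}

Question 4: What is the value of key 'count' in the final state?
Answer: 38

Derivation:
Track key 'count' through all 6 events:
  event 1 (t=4: SET count = 38): count (absent) -> 38
  event 2 (t=8: DEC max by 3): count unchanged
  event 3 (t=11: SET max = -1): count unchanged
  event 4 (t=15: INC max by 12): count unchanged
  event 5 (t=22: SET total = 32): count unchanged
  event 6 (t=32: DEC max by 6): count unchanged
Final: count = 38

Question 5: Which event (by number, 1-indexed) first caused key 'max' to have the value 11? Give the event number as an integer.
Answer: 4

Derivation:
Looking for first event where max becomes 11:
  event 2: max = -3
  event 3: max = -1
  event 4: max -1 -> 11  <-- first match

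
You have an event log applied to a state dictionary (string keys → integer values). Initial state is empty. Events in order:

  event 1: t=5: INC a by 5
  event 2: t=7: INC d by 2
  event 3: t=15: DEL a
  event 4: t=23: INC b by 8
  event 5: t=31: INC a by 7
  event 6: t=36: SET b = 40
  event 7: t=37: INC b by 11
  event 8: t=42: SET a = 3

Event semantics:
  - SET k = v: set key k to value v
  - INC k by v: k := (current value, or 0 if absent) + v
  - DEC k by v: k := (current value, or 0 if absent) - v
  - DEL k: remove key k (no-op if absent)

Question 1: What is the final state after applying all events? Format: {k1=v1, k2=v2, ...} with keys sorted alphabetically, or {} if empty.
  after event 1 (t=5: INC a by 5): {a=5}
  after event 2 (t=7: INC d by 2): {a=5, d=2}
  after event 3 (t=15: DEL a): {d=2}
  after event 4 (t=23: INC b by 8): {b=8, d=2}
  after event 5 (t=31: INC a by 7): {a=7, b=8, d=2}
  after event 6 (t=36: SET b = 40): {a=7, b=40, d=2}
  after event 7 (t=37: INC b by 11): {a=7, b=51, d=2}
  after event 8 (t=42: SET a = 3): {a=3, b=51, d=2}

Answer: {a=3, b=51, d=2}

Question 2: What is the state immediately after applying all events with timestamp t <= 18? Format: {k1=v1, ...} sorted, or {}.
Apply events with t <= 18 (3 events):
  after event 1 (t=5: INC a by 5): {a=5}
  after event 2 (t=7: INC d by 2): {a=5, d=2}
  after event 3 (t=15: DEL a): {d=2}

Answer: {d=2}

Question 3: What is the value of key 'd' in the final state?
Track key 'd' through all 8 events:
  event 1 (t=5: INC a by 5): d unchanged
  event 2 (t=7: INC d by 2): d (absent) -> 2
  event 3 (t=15: DEL a): d unchanged
  event 4 (t=23: INC b by 8): d unchanged
  event 5 (t=31: INC a by 7): d unchanged
  event 6 (t=36: SET b = 40): d unchanged
  event 7 (t=37: INC b by 11): d unchanged
  event 8 (t=42: SET a = 3): d unchanged
Final: d = 2

Answer: 2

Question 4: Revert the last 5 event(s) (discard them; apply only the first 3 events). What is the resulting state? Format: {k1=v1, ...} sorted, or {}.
Answer: {d=2}

Derivation:
Keep first 3 events (discard last 5):
  after event 1 (t=5: INC a by 5): {a=5}
  after event 2 (t=7: INC d by 2): {a=5, d=2}
  after event 3 (t=15: DEL a): {d=2}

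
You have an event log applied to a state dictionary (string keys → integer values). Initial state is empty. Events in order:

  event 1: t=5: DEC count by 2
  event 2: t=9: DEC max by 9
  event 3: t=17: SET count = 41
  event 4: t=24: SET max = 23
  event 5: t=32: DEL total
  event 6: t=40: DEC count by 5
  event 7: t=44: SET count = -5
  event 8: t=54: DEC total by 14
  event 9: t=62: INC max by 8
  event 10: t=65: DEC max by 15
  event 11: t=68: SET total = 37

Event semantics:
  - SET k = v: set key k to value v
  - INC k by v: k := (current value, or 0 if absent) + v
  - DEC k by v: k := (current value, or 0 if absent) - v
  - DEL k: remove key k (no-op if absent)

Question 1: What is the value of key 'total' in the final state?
Track key 'total' through all 11 events:
  event 1 (t=5: DEC count by 2): total unchanged
  event 2 (t=9: DEC max by 9): total unchanged
  event 3 (t=17: SET count = 41): total unchanged
  event 4 (t=24: SET max = 23): total unchanged
  event 5 (t=32: DEL total): total (absent) -> (absent)
  event 6 (t=40: DEC count by 5): total unchanged
  event 7 (t=44: SET count = -5): total unchanged
  event 8 (t=54: DEC total by 14): total (absent) -> -14
  event 9 (t=62: INC max by 8): total unchanged
  event 10 (t=65: DEC max by 15): total unchanged
  event 11 (t=68: SET total = 37): total -14 -> 37
Final: total = 37

Answer: 37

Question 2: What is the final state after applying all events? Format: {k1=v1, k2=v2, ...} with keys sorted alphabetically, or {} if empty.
  after event 1 (t=5: DEC count by 2): {count=-2}
  after event 2 (t=9: DEC max by 9): {count=-2, max=-9}
  after event 3 (t=17: SET count = 41): {count=41, max=-9}
  after event 4 (t=24: SET max = 23): {count=41, max=23}
  after event 5 (t=32: DEL total): {count=41, max=23}
  after event 6 (t=40: DEC count by 5): {count=36, max=23}
  after event 7 (t=44: SET count = -5): {count=-5, max=23}
  after event 8 (t=54: DEC total by 14): {count=-5, max=23, total=-14}
  after event 9 (t=62: INC max by 8): {count=-5, max=31, total=-14}
  after event 10 (t=65: DEC max by 15): {count=-5, max=16, total=-14}
  after event 11 (t=68: SET total = 37): {count=-5, max=16, total=37}

Answer: {count=-5, max=16, total=37}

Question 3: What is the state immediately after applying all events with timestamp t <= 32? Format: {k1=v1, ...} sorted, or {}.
Answer: {count=41, max=23}

Derivation:
Apply events with t <= 32 (5 events):
  after event 1 (t=5: DEC count by 2): {count=-2}
  after event 2 (t=9: DEC max by 9): {count=-2, max=-9}
  after event 3 (t=17: SET count = 41): {count=41, max=-9}
  after event 4 (t=24: SET max = 23): {count=41, max=23}
  after event 5 (t=32: DEL total): {count=41, max=23}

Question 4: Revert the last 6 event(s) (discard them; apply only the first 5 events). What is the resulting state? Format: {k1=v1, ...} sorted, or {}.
Answer: {count=41, max=23}

Derivation:
Keep first 5 events (discard last 6):
  after event 1 (t=5: DEC count by 2): {count=-2}
  after event 2 (t=9: DEC max by 9): {count=-2, max=-9}
  after event 3 (t=17: SET count = 41): {count=41, max=-9}
  after event 4 (t=24: SET max = 23): {count=41, max=23}
  after event 5 (t=32: DEL total): {count=41, max=23}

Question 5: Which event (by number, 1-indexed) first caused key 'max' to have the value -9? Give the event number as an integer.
Looking for first event where max becomes -9:
  event 2: max (absent) -> -9  <-- first match

Answer: 2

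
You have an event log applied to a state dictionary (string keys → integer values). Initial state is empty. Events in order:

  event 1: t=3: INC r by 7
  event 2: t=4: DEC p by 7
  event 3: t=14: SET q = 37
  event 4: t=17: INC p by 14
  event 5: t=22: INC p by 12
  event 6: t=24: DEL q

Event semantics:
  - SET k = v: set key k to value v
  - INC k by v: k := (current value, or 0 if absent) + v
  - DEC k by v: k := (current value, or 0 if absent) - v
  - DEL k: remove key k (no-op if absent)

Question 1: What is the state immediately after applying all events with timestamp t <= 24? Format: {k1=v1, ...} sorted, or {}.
Apply events with t <= 24 (6 events):
  after event 1 (t=3: INC r by 7): {r=7}
  after event 2 (t=4: DEC p by 7): {p=-7, r=7}
  after event 3 (t=14: SET q = 37): {p=-7, q=37, r=7}
  after event 4 (t=17: INC p by 14): {p=7, q=37, r=7}
  after event 5 (t=22: INC p by 12): {p=19, q=37, r=7}
  after event 6 (t=24: DEL q): {p=19, r=7}

Answer: {p=19, r=7}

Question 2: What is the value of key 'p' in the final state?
Answer: 19

Derivation:
Track key 'p' through all 6 events:
  event 1 (t=3: INC r by 7): p unchanged
  event 2 (t=4: DEC p by 7): p (absent) -> -7
  event 3 (t=14: SET q = 37): p unchanged
  event 4 (t=17: INC p by 14): p -7 -> 7
  event 5 (t=22: INC p by 12): p 7 -> 19
  event 6 (t=24: DEL q): p unchanged
Final: p = 19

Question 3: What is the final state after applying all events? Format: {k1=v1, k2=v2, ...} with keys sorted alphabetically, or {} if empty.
  after event 1 (t=3: INC r by 7): {r=7}
  after event 2 (t=4: DEC p by 7): {p=-7, r=7}
  after event 3 (t=14: SET q = 37): {p=-7, q=37, r=7}
  after event 4 (t=17: INC p by 14): {p=7, q=37, r=7}
  after event 5 (t=22: INC p by 12): {p=19, q=37, r=7}
  after event 6 (t=24: DEL q): {p=19, r=7}

Answer: {p=19, r=7}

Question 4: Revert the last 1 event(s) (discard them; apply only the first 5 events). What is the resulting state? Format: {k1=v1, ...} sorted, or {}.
Answer: {p=19, q=37, r=7}

Derivation:
Keep first 5 events (discard last 1):
  after event 1 (t=3: INC r by 7): {r=7}
  after event 2 (t=4: DEC p by 7): {p=-7, r=7}
  after event 3 (t=14: SET q = 37): {p=-7, q=37, r=7}
  after event 4 (t=17: INC p by 14): {p=7, q=37, r=7}
  after event 5 (t=22: INC p by 12): {p=19, q=37, r=7}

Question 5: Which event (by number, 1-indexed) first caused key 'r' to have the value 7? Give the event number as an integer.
Answer: 1

Derivation:
Looking for first event where r becomes 7:
  event 1: r (absent) -> 7  <-- first match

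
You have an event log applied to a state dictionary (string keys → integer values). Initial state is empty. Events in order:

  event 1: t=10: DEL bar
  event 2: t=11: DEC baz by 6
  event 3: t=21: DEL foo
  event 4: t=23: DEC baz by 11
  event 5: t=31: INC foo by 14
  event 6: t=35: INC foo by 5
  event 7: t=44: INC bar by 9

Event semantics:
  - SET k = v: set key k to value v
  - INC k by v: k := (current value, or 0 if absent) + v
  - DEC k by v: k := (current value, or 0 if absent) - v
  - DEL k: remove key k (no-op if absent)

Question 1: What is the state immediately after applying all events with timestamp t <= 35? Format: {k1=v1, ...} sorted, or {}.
Apply events with t <= 35 (6 events):
  after event 1 (t=10: DEL bar): {}
  after event 2 (t=11: DEC baz by 6): {baz=-6}
  after event 3 (t=21: DEL foo): {baz=-6}
  after event 4 (t=23: DEC baz by 11): {baz=-17}
  after event 5 (t=31: INC foo by 14): {baz=-17, foo=14}
  after event 6 (t=35: INC foo by 5): {baz=-17, foo=19}

Answer: {baz=-17, foo=19}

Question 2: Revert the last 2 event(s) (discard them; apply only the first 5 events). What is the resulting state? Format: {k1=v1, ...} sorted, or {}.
Keep first 5 events (discard last 2):
  after event 1 (t=10: DEL bar): {}
  after event 2 (t=11: DEC baz by 6): {baz=-6}
  after event 3 (t=21: DEL foo): {baz=-6}
  after event 4 (t=23: DEC baz by 11): {baz=-17}
  after event 5 (t=31: INC foo by 14): {baz=-17, foo=14}

Answer: {baz=-17, foo=14}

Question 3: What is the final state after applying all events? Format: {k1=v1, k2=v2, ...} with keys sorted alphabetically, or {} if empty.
  after event 1 (t=10: DEL bar): {}
  after event 2 (t=11: DEC baz by 6): {baz=-6}
  after event 3 (t=21: DEL foo): {baz=-6}
  after event 4 (t=23: DEC baz by 11): {baz=-17}
  after event 5 (t=31: INC foo by 14): {baz=-17, foo=14}
  after event 6 (t=35: INC foo by 5): {baz=-17, foo=19}
  after event 7 (t=44: INC bar by 9): {bar=9, baz=-17, foo=19}

Answer: {bar=9, baz=-17, foo=19}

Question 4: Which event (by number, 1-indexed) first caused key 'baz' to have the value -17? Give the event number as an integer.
Answer: 4

Derivation:
Looking for first event where baz becomes -17:
  event 2: baz = -6
  event 3: baz = -6
  event 4: baz -6 -> -17  <-- first match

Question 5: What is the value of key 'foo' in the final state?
Answer: 19

Derivation:
Track key 'foo' through all 7 events:
  event 1 (t=10: DEL bar): foo unchanged
  event 2 (t=11: DEC baz by 6): foo unchanged
  event 3 (t=21: DEL foo): foo (absent) -> (absent)
  event 4 (t=23: DEC baz by 11): foo unchanged
  event 5 (t=31: INC foo by 14): foo (absent) -> 14
  event 6 (t=35: INC foo by 5): foo 14 -> 19
  event 7 (t=44: INC bar by 9): foo unchanged
Final: foo = 19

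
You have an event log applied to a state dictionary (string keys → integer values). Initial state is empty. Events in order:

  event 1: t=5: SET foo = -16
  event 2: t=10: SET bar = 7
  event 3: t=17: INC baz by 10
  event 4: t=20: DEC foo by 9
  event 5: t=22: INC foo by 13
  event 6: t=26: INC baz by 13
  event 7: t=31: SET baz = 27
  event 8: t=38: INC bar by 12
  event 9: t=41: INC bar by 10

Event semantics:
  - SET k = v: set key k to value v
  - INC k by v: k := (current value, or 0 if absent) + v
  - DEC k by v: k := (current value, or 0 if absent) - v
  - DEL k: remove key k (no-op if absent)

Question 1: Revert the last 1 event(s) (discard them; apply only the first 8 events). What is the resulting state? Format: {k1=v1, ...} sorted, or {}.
Keep first 8 events (discard last 1):
  after event 1 (t=5: SET foo = -16): {foo=-16}
  after event 2 (t=10: SET bar = 7): {bar=7, foo=-16}
  after event 3 (t=17: INC baz by 10): {bar=7, baz=10, foo=-16}
  after event 4 (t=20: DEC foo by 9): {bar=7, baz=10, foo=-25}
  after event 5 (t=22: INC foo by 13): {bar=7, baz=10, foo=-12}
  after event 6 (t=26: INC baz by 13): {bar=7, baz=23, foo=-12}
  after event 7 (t=31: SET baz = 27): {bar=7, baz=27, foo=-12}
  after event 8 (t=38: INC bar by 12): {bar=19, baz=27, foo=-12}

Answer: {bar=19, baz=27, foo=-12}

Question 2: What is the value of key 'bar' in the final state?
Track key 'bar' through all 9 events:
  event 1 (t=5: SET foo = -16): bar unchanged
  event 2 (t=10: SET bar = 7): bar (absent) -> 7
  event 3 (t=17: INC baz by 10): bar unchanged
  event 4 (t=20: DEC foo by 9): bar unchanged
  event 5 (t=22: INC foo by 13): bar unchanged
  event 6 (t=26: INC baz by 13): bar unchanged
  event 7 (t=31: SET baz = 27): bar unchanged
  event 8 (t=38: INC bar by 12): bar 7 -> 19
  event 9 (t=41: INC bar by 10): bar 19 -> 29
Final: bar = 29

Answer: 29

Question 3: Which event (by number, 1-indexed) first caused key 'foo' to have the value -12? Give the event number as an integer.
Answer: 5

Derivation:
Looking for first event where foo becomes -12:
  event 1: foo = -16
  event 2: foo = -16
  event 3: foo = -16
  event 4: foo = -25
  event 5: foo -25 -> -12  <-- first match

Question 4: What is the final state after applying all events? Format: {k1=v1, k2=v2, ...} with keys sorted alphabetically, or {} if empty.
Answer: {bar=29, baz=27, foo=-12}

Derivation:
  after event 1 (t=5: SET foo = -16): {foo=-16}
  after event 2 (t=10: SET bar = 7): {bar=7, foo=-16}
  after event 3 (t=17: INC baz by 10): {bar=7, baz=10, foo=-16}
  after event 4 (t=20: DEC foo by 9): {bar=7, baz=10, foo=-25}
  after event 5 (t=22: INC foo by 13): {bar=7, baz=10, foo=-12}
  after event 6 (t=26: INC baz by 13): {bar=7, baz=23, foo=-12}
  after event 7 (t=31: SET baz = 27): {bar=7, baz=27, foo=-12}
  after event 8 (t=38: INC bar by 12): {bar=19, baz=27, foo=-12}
  after event 9 (t=41: INC bar by 10): {bar=29, baz=27, foo=-12}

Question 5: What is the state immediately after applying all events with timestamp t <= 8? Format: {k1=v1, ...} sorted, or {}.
Answer: {foo=-16}

Derivation:
Apply events with t <= 8 (1 events):
  after event 1 (t=5: SET foo = -16): {foo=-16}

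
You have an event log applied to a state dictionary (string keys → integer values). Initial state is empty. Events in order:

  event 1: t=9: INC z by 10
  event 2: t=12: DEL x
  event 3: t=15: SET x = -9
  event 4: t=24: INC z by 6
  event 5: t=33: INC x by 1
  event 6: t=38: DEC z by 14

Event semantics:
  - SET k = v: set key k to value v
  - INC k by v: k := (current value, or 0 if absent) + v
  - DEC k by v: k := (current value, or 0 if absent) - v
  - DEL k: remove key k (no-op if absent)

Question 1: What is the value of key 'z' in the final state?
Track key 'z' through all 6 events:
  event 1 (t=9: INC z by 10): z (absent) -> 10
  event 2 (t=12: DEL x): z unchanged
  event 3 (t=15: SET x = -9): z unchanged
  event 4 (t=24: INC z by 6): z 10 -> 16
  event 5 (t=33: INC x by 1): z unchanged
  event 6 (t=38: DEC z by 14): z 16 -> 2
Final: z = 2

Answer: 2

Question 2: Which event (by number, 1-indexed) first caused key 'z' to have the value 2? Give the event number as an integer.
Answer: 6

Derivation:
Looking for first event where z becomes 2:
  event 1: z = 10
  event 2: z = 10
  event 3: z = 10
  event 4: z = 16
  event 5: z = 16
  event 6: z 16 -> 2  <-- first match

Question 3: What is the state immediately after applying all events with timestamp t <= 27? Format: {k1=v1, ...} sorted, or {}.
Answer: {x=-9, z=16}

Derivation:
Apply events with t <= 27 (4 events):
  after event 1 (t=9: INC z by 10): {z=10}
  after event 2 (t=12: DEL x): {z=10}
  after event 3 (t=15: SET x = -9): {x=-9, z=10}
  after event 4 (t=24: INC z by 6): {x=-9, z=16}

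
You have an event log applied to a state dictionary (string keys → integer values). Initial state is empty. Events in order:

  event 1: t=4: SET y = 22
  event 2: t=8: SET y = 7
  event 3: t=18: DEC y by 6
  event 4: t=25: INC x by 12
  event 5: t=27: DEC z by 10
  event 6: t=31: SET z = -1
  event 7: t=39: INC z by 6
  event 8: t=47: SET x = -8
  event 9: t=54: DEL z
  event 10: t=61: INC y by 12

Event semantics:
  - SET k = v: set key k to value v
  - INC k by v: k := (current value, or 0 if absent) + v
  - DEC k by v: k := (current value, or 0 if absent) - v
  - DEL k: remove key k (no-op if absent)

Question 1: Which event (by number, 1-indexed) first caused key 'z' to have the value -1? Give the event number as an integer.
Answer: 6

Derivation:
Looking for first event where z becomes -1:
  event 5: z = -10
  event 6: z -10 -> -1  <-- first match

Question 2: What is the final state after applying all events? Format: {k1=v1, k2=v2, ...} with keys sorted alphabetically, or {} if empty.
  after event 1 (t=4: SET y = 22): {y=22}
  after event 2 (t=8: SET y = 7): {y=7}
  after event 3 (t=18: DEC y by 6): {y=1}
  after event 4 (t=25: INC x by 12): {x=12, y=1}
  after event 5 (t=27: DEC z by 10): {x=12, y=1, z=-10}
  after event 6 (t=31: SET z = -1): {x=12, y=1, z=-1}
  after event 7 (t=39: INC z by 6): {x=12, y=1, z=5}
  after event 8 (t=47: SET x = -8): {x=-8, y=1, z=5}
  after event 9 (t=54: DEL z): {x=-8, y=1}
  after event 10 (t=61: INC y by 12): {x=-8, y=13}

Answer: {x=-8, y=13}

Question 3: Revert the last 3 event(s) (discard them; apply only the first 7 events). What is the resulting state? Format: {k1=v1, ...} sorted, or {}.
Answer: {x=12, y=1, z=5}

Derivation:
Keep first 7 events (discard last 3):
  after event 1 (t=4: SET y = 22): {y=22}
  after event 2 (t=8: SET y = 7): {y=7}
  after event 3 (t=18: DEC y by 6): {y=1}
  after event 4 (t=25: INC x by 12): {x=12, y=1}
  after event 5 (t=27: DEC z by 10): {x=12, y=1, z=-10}
  after event 6 (t=31: SET z = -1): {x=12, y=1, z=-1}
  after event 7 (t=39: INC z by 6): {x=12, y=1, z=5}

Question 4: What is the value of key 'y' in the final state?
Track key 'y' through all 10 events:
  event 1 (t=4: SET y = 22): y (absent) -> 22
  event 2 (t=8: SET y = 7): y 22 -> 7
  event 3 (t=18: DEC y by 6): y 7 -> 1
  event 4 (t=25: INC x by 12): y unchanged
  event 5 (t=27: DEC z by 10): y unchanged
  event 6 (t=31: SET z = -1): y unchanged
  event 7 (t=39: INC z by 6): y unchanged
  event 8 (t=47: SET x = -8): y unchanged
  event 9 (t=54: DEL z): y unchanged
  event 10 (t=61: INC y by 12): y 1 -> 13
Final: y = 13

Answer: 13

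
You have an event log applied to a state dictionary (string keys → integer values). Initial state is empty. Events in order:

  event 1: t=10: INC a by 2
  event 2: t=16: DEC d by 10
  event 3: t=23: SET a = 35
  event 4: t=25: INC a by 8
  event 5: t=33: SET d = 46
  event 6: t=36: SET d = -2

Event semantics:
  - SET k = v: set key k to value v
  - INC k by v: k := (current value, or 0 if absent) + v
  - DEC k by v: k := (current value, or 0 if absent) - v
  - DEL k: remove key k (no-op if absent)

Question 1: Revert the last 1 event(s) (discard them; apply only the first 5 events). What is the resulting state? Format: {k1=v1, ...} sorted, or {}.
Answer: {a=43, d=46}

Derivation:
Keep first 5 events (discard last 1):
  after event 1 (t=10: INC a by 2): {a=2}
  after event 2 (t=16: DEC d by 10): {a=2, d=-10}
  after event 3 (t=23: SET a = 35): {a=35, d=-10}
  after event 4 (t=25: INC a by 8): {a=43, d=-10}
  after event 5 (t=33: SET d = 46): {a=43, d=46}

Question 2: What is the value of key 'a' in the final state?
Answer: 43

Derivation:
Track key 'a' through all 6 events:
  event 1 (t=10: INC a by 2): a (absent) -> 2
  event 2 (t=16: DEC d by 10): a unchanged
  event 3 (t=23: SET a = 35): a 2 -> 35
  event 4 (t=25: INC a by 8): a 35 -> 43
  event 5 (t=33: SET d = 46): a unchanged
  event 6 (t=36: SET d = -2): a unchanged
Final: a = 43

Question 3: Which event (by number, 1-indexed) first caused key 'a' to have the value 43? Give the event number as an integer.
Answer: 4

Derivation:
Looking for first event where a becomes 43:
  event 1: a = 2
  event 2: a = 2
  event 3: a = 35
  event 4: a 35 -> 43  <-- first match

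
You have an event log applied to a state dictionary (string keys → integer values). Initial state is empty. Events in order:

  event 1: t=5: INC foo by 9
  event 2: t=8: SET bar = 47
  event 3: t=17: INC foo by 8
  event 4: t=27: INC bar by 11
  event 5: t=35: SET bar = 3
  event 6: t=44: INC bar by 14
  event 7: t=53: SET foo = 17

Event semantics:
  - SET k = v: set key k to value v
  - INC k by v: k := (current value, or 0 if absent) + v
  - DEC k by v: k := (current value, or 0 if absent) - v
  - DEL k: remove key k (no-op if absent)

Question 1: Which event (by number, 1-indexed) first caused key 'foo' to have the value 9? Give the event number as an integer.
Answer: 1

Derivation:
Looking for first event where foo becomes 9:
  event 1: foo (absent) -> 9  <-- first match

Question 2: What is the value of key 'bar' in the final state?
Track key 'bar' through all 7 events:
  event 1 (t=5: INC foo by 9): bar unchanged
  event 2 (t=8: SET bar = 47): bar (absent) -> 47
  event 3 (t=17: INC foo by 8): bar unchanged
  event 4 (t=27: INC bar by 11): bar 47 -> 58
  event 5 (t=35: SET bar = 3): bar 58 -> 3
  event 6 (t=44: INC bar by 14): bar 3 -> 17
  event 7 (t=53: SET foo = 17): bar unchanged
Final: bar = 17

Answer: 17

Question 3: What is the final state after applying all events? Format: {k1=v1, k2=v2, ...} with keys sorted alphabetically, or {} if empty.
  after event 1 (t=5: INC foo by 9): {foo=9}
  after event 2 (t=8: SET bar = 47): {bar=47, foo=9}
  after event 3 (t=17: INC foo by 8): {bar=47, foo=17}
  after event 4 (t=27: INC bar by 11): {bar=58, foo=17}
  after event 5 (t=35: SET bar = 3): {bar=3, foo=17}
  after event 6 (t=44: INC bar by 14): {bar=17, foo=17}
  after event 7 (t=53: SET foo = 17): {bar=17, foo=17}

Answer: {bar=17, foo=17}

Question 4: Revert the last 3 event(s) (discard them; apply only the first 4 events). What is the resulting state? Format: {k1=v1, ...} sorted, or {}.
Keep first 4 events (discard last 3):
  after event 1 (t=5: INC foo by 9): {foo=9}
  after event 2 (t=8: SET bar = 47): {bar=47, foo=9}
  after event 3 (t=17: INC foo by 8): {bar=47, foo=17}
  after event 4 (t=27: INC bar by 11): {bar=58, foo=17}

Answer: {bar=58, foo=17}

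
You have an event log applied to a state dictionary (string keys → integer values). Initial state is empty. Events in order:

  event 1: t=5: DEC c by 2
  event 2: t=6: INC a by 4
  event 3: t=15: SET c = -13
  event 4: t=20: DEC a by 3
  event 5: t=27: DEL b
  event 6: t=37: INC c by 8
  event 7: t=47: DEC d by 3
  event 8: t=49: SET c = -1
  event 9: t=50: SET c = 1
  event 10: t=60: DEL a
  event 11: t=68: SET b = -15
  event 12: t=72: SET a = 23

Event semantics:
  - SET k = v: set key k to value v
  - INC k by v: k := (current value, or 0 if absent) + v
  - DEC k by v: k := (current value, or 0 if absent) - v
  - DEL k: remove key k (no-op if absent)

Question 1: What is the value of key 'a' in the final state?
Track key 'a' through all 12 events:
  event 1 (t=5: DEC c by 2): a unchanged
  event 2 (t=6: INC a by 4): a (absent) -> 4
  event 3 (t=15: SET c = -13): a unchanged
  event 4 (t=20: DEC a by 3): a 4 -> 1
  event 5 (t=27: DEL b): a unchanged
  event 6 (t=37: INC c by 8): a unchanged
  event 7 (t=47: DEC d by 3): a unchanged
  event 8 (t=49: SET c = -1): a unchanged
  event 9 (t=50: SET c = 1): a unchanged
  event 10 (t=60: DEL a): a 1 -> (absent)
  event 11 (t=68: SET b = -15): a unchanged
  event 12 (t=72: SET a = 23): a (absent) -> 23
Final: a = 23

Answer: 23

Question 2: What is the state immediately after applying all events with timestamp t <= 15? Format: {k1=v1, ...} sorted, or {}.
Apply events with t <= 15 (3 events):
  after event 1 (t=5: DEC c by 2): {c=-2}
  after event 2 (t=6: INC a by 4): {a=4, c=-2}
  after event 3 (t=15: SET c = -13): {a=4, c=-13}

Answer: {a=4, c=-13}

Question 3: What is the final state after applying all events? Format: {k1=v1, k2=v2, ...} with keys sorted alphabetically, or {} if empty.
  after event 1 (t=5: DEC c by 2): {c=-2}
  after event 2 (t=6: INC a by 4): {a=4, c=-2}
  after event 3 (t=15: SET c = -13): {a=4, c=-13}
  after event 4 (t=20: DEC a by 3): {a=1, c=-13}
  after event 5 (t=27: DEL b): {a=1, c=-13}
  after event 6 (t=37: INC c by 8): {a=1, c=-5}
  after event 7 (t=47: DEC d by 3): {a=1, c=-5, d=-3}
  after event 8 (t=49: SET c = -1): {a=1, c=-1, d=-3}
  after event 9 (t=50: SET c = 1): {a=1, c=1, d=-3}
  after event 10 (t=60: DEL a): {c=1, d=-3}
  after event 11 (t=68: SET b = -15): {b=-15, c=1, d=-3}
  after event 12 (t=72: SET a = 23): {a=23, b=-15, c=1, d=-3}

Answer: {a=23, b=-15, c=1, d=-3}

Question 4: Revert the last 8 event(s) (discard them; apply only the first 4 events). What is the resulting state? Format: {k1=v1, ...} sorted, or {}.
Keep first 4 events (discard last 8):
  after event 1 (t=5: DEC c by 2): {c=-2}
  after event 2 (t=6: INC a by 4): {a=4, c=-2}
  after event 3 (t=15: SET c = -13): {a=4, c=-13}
  after event 4 (t=20: DEC a by 3): {a=1, c=-13}

Answer: {a=1, c=-13}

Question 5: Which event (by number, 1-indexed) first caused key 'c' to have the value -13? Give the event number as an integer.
Looking for first event where c becomes -13:
  event 1: c = -2
  event 2: c = -2
  event 3: c -2 -> -13  <-- first match

Answer: 3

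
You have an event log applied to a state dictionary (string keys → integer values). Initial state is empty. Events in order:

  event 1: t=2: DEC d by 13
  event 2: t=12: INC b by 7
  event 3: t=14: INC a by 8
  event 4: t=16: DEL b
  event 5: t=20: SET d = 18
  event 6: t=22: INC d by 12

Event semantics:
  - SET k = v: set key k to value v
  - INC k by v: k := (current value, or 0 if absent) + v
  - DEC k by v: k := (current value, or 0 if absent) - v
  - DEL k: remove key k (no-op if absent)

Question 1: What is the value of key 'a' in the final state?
Track key 'a' through all 6 events:
  event 1 (t=2: DEC d by 13): a unchanged
  event 2 (t=12: INC b by 7): a unchanged
  event 3 (t=14: INC a by 8): a (absent) -> 8
  event 4 (t=16: DEL b): a unchanged
  event 5 (t=20: SET d = 18): a unchanged
  event 6 (t=22: INC d by 12): a unchanged
Final: a = 8

Answer: 8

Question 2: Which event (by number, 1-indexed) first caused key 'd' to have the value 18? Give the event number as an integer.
Answer: 5

Derivation:
Looking for first event where d becomes 18:
  event 1: d = -13
  event 2: d = -13
  event 3: d = -13
  event 4: d = -13
  event 5: d -13 -> 18  <-- first match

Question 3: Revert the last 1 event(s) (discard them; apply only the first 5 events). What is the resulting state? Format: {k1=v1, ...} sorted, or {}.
Keep first 5 events (discard last 1):
  after event 1 (t=2: DEC d by 13): {d=-13}
  after event 2 (t=12: INC b by 7): {b=7, d=-13}
  after event 3 (t=14: INC a by 8): {a=8, b=7, d=-13}
  after event 4 (t=16: DEL b): {a=8, d=-13}
  after event 5 (t=20: SET d = 18): {a=8, d=18}

Answer: {a=8, d=18}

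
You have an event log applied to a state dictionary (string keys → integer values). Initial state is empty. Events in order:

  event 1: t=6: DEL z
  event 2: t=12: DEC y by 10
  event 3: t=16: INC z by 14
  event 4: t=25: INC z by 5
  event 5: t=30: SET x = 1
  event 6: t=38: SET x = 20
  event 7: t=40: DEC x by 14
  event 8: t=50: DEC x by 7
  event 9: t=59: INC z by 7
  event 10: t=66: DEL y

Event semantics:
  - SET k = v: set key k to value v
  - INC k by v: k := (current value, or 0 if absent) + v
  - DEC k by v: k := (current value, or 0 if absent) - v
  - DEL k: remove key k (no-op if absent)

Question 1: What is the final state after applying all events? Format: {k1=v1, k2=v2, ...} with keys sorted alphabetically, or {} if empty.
  after event 1 (t=6: DEL z): {}
  after event 2 (t=12: DEC y by 10): {y=-10}
  after event 3 (t=16: INC z by 14): {y=-10, z=14}
  after event 4 (t=25: INC z by 5): {y=-10, z=19}
  after event 5 (t=30: SET x = 1): {x=1, y=-10, z=19}
  after event 6 (t=38: SET x = 20): {x=20, y=-10, z=19}
  after event 7 (t=40: DEC x by 14): {x=6, y=-10, z=19}
  after event 8 (t=50: DEC x by 7): {x=-1, y=-10, z=19}
  after event 9 (t=59: INC z by 7): {x=-1, y=-10, z=26}
  after event 10 (t=66: DEL y): {x=-1, z=26}

Answer: {x=-1, z=26}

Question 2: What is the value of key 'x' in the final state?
Answer: -1

Derivation:
Track key 'x' through all 10 events:
  event 1 (t=6: DEL z): x unchanged
  event 2 (t=12: DEC y by 10): x unchanged
  event 3 (t=16: INC z by 14): x unchanged
  event 4 (t=25: INC z by 5): x unchanged
  event 5 (t=30: SET x = 1): x (absent) -> 1
  event 6 (t=38: SET x = 20): x 1 -> 20
  event 7 (t=40: DEC x by 14): x 20 -> 6
  event 8 (t=50: DEC x by 7): x 6 -> -1
  event 9 (t=59: INC z by 7): x unchanged
  event 10 (t=66: DEL y): x unchanged
Final: x = -1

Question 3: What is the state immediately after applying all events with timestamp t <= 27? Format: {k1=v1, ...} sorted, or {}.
Apply events with t <= 27 (4 events):
  after event 1 (t=6: DEL z): {}
  after event 2 (t=12: DEC y by 10): {y=-10}
  after event 3 (t=16: INC z by 14): {y=-10, z=14}
  after event 4 (t=25: INC z by 5): {y=-10, z=19}

Answer: {y=-10, z=19}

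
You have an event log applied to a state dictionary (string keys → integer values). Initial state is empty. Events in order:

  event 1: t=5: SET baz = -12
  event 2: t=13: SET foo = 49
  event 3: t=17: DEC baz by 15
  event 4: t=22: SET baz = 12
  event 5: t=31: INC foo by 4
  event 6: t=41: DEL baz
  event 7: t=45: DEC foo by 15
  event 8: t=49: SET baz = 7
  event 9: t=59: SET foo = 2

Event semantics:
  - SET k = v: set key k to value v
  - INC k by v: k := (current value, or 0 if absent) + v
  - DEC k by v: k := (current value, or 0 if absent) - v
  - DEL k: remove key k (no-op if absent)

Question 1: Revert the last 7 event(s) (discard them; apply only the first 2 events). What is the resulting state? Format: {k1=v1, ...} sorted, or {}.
Keep first 2 events (discard last 7):
  after event 1 (t=5: SET baz = -12): {baz=-12}
  after event 2 (t=13: SET foo = 49): {baz=-12, foo=49}

Answer: {baz=-12, foo=49}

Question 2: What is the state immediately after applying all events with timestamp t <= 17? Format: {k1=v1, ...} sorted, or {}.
Apply events with t <= 17 (3 events):
  after event 1 (t=5: SET baz = -12): {baz=-12}
  after event 2 (t=13: SET foo = 49): {baz=-12, foo=49}
  after event 3 (t=17: DEC baz by 15): {baz=-27, foo=49}

Answer: {baz=-27, foo=49}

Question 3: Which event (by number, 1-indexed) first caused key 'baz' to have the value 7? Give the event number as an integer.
Answer: 8

Derivation:
Looking for first event where baz becomes 7:
  event 1: baz = -12
  event 2: baz = -12
  event 3: baz = -27
  event 4: baz = 12
  event 5: baz = 12
  event 6: baz = (absent)
  event 8: baz (absent) -> 7  <-- first match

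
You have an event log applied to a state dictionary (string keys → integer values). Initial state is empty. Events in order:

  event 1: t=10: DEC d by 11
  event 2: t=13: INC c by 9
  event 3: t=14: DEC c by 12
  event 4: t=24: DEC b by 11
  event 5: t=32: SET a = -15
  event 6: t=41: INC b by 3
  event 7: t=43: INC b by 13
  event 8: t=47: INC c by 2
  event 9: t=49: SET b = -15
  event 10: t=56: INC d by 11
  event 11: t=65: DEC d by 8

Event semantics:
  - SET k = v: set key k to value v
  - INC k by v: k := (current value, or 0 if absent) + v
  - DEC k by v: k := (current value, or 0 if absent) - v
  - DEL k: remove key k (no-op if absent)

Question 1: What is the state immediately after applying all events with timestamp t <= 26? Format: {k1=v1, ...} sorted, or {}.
Apply events with t <= 26 (4 events):
  after event 1 (t=10: DEC d by 11): {d=-11}
  after event 2 (t=13: INC c by 9): {c=9, d=-11}
  after event 3 (t=14: DEC c by 12): {c=-3, d=-11}
  after event 4 (t=24: DEC b by 11): {b=-11, c=-3, d=-11}

Answer: {b=-11, c=-3, d=-11}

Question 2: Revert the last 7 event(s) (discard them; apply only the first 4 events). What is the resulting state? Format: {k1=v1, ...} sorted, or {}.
Keep first 4 events (discard last 7):
  after event 1 (t=10: DEC d by 11): {d=-11}
  after event 2 (t=13: INC c by 9): {c=9, d=-11}
  after event 3 (t=14: DEC c by 12): {c=-3, d=-11}
  after event 4 (t=24: DEC b by 11): {b=-11, c=-3, d=-11}

Answer: {b=-11, c=-3, d=-11}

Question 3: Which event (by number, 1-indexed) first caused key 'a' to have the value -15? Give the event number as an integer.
Answer: 5

Derivation:
Looking for first event where a becomes -15:
  event 5: a (absent) -> -15  <-- first match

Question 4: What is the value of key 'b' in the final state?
Answer: -15

Derivation:
Track key 'b' through all 11 events:
  event 1 (t=10: DEC d by 11): b unchanged
  event 2 (t=13: INC c by 9): b unchanged
  event 3 (t=14: DEC c by 12): b unchanged
  event 4 (t=24: DEC b by 11): b (absent) -> -11
  event 5 (t=32: SET a = -15): b unchanged
  event 6 (t=41: INC b by 3): b -11 -> -8
  event 7 (t=43: INC b by 13): b -8 -> 5
  event 8 (t=47: INC c by 2): b unchanged
  event 9 (t=49: SET b = -15): b 5 -> -15
  event 10 (t=56: INC d by 11): b unchanged
  event 11 (t=65: DEC d by 8): b unchanged
Final: b = -15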